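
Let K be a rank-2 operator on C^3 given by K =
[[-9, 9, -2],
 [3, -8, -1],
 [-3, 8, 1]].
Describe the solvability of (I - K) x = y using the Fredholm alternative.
(I - K) is invertible (det(I - K) = 47 ≠ 0), so for every y in C^3 the equation (I - K) x = y has a unique solution.

K has rank 2 and factors as K = U V^T = u1 v1^T + u2 v2^T with u1 = (-1, 2, -2), v1 = (0, -3, -1), u2 = (3, -1, 1), v2 = (-3, 2, -1) (multiplying out reproduces the displayed K). The nonzero eigenvalues of U V^T coincide with those of the 2 x 2 matrix G = V^T U = [[v1·u1, v1·u2], [v2·u1, v2·u2]] = [[-4, 2], [9, -12]], and by the Sylvester determinant identity det(I_3 - U V^T) = det(I_2 - V^T U) = det([[5, -2], [-9, 13]]) = (5)(13) - (-2)(-9) = 47. (Direct check: I - K =
[[10, -9, 2],
 [-3, 9, 1],
 [3, -8, 0]]
has determinant 47.) The finite-dimensional Fredholm alternative says: either (I - K) is invertible, or ker(I - K) ≠ {0} and then range(I - K) = ker((I - K)^*)^⊥, with dim ker(I - K) = dim ker((I - K)^*). Since det(I - K) ≠ 0, 1 is not an eigenvalue of K and ker(I - K) = {0}, so we are in the first case: for every y there is a unique x = (I - K)^(-1) y. (Explicitly, by the Woodbury identity, (I - U V^T)^(-1) = I + U (I_2 - G)^(-1) V^T.)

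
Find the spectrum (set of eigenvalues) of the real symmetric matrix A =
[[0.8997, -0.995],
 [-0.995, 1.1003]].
sigma(A) ≈ {0, 2}

A is real symmetric, so its spectrum consists of real eigenvalues. Expanding the characteristic polynomial of the displayed matrix gives
  det(λ I - A) = p(λ) = λ^2 + (-2)λ + (0).
Solving p(λ) = 0 yields eigenvalues ≈ 0, 2. (A is shown rounded to 4 decimals, so these recover the underlying integer eigenvalues to within that precision.)
Verification: the trace of A = 2 equals the sum of eigenvalues 2, and det(A) ≈ -0.0001 matches the eigenvalue product 0.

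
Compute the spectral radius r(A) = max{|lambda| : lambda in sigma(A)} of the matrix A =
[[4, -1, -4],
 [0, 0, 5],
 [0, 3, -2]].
r(A) = 5

The eigenvalues of A are the roots of its characteristic polynomial. With M = A (coefficients from the trace, the sum of principal 2x2 minors, and det A):
  p(λ) = det(λ I - M) = λ^3 - 2λ^2 - 23λ + 60.
By the rational root theorem any rational root is an integer divisor of 60. Testing λ = -5: p(-5) = -125 - 50 + 115 + 60 = 0, so λ = -5 is a root. Dividing out (λ + 5) leaves p(λ) = (λ + 5)(λ^2 - 7λ + 12). For λ^2 - 7λ + 12 the discriminant is 1. It is a perfect square (1^2), so the roots are rational: λ = (7 ± 1)/2 = 4, 3.
Thus the eigenvalues (to 4 decimals) are 4 (modulus 4); 3 (modulus 3); -5 (modulus 5). The spectral radius is the largest modulus: r(A) = 5. (Cross-check: r(A) ≤ ||A||_2 ≈ 7.2176; equality holds whenever A is normal, though it can also hold for some non-normal A.)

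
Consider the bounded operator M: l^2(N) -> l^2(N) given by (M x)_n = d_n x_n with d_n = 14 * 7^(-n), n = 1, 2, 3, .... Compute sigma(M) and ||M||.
sigma(M) = {14 * 7^(-n) : n ≥ 1} ∪ {0}; ||M|| = 2

A bounded diagonal operator on l^2 with diagonal entries d_n has spectrum equal to the closure of {d_n : n ≥ 1}: every d_n is an eigenvalue (with eigenvector e_n), so {d_n} ⊂ sigma(M); the spectrum is closed, so its closure is too; and for lambda not in the closure, (M - lambda I) has bounded inverse (the diagonal entries 1/(d_n - lambda) are bounded). For our sequence d_n = 14 * 7^(-n), n = 1, 2, 3, ...:
  - {d_n} = {14 * 7^(-n) : n ≥ 1}; the only limit point is 0
  - closure = {14 * 7^(-n) : n ≥ 1} ∪ {0}
For the norm: a diagonal operator has ||M|| = sup_n |d_n|. Here d_n = 14 * 7^(-n) is positive and decreasing, so sup_n |d_n| = d_1 = 14/7 = 2. So ||M|| = 2.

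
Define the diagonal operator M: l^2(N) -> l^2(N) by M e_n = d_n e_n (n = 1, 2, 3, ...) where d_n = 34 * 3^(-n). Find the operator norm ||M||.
||M|| = 34/3 (attained at n = 1)

For M diagonal, ||M|| = sup_n |d_n|. The sequence d_n = 34 * 3^(-n) is positive and strictly decreasing (ratio 3^(-1) < 1), so the supremum is d_1 = 34/3. Hence ||M|| = 34/3.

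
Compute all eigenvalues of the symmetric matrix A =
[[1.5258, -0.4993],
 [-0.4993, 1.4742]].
sigma(A) ≈ {1, 2}

A is real symmetric, so its spectrum consists of real eigenvalues. Expanding the characteristic polynomial of the displayed matrix gives
  det(λ I - A) = p(λ) = λ^2 + (-3)λ + (2).
Solving p(λ) = 0 yields eigenvalues ≈ 1, 2. (A is shown rounded to 4 decimals, so these recover the underlying integer eigenvalues to within that precision.)
Verification: the trace of A = 3 equals the sum of eigenvalues 3, and det(A) ≈ 2.0000 matches the eigenvalue product 2.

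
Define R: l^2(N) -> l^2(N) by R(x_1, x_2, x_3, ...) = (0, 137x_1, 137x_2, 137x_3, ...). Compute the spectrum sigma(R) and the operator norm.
sigma(R) = closed disk {z in C : |z| ≤ 137}; ||R|| = 137

Note R = 137·U where U is the unit right shift (U x)_k = x_{k-1} (with x_0 := 0); so ||R|| = 137||U|| and sigma(R) = 137·sigma(U). ||R x||^2 = sum_{k≥1} |137x_k|^2 = 18769||x||^2, so ||R|| = 137 and sigma(R) ⊂ {|z| ≤ 137}. For any |lambda| < 137, the equation (R - lambda I) x = 0 forces x_1 = 0, then 137x_k = lambda x_{k+1} ⇒ x = 0, so R has no eigenvalues. But (R - lambda I) is not surjective for |lambda| < 137: solving (R - lambda I) x = e_1 would require x_n proportional to (lambda/137)^(-n), which is not in l^2. So every |lambda| < 137 lies in the residual spectrum. The boundary |lambda| = 137 is in the approximate point spectrum (the spectrum is closed). Hence sigma(R) is the closed disk of radius 137.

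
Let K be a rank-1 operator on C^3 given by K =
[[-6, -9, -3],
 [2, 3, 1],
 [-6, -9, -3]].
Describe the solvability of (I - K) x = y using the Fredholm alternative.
(I - K) is invertible (det(I - K) = 7 ≠ 0), so for every y in C^3 the equation (I - K) x = y has a unique solution.

K has rank 1, so it is an outer product K = u v^T: every row of K is a multiple of one row vector. Reading off the entries, u = (3, -1, 3) and v = (-2, -3, -1) (row i of K equals u_i·v^T). A rank-one matrix u v^T satisfies K u = u (v·u) and kills the (2)-dimensional subspace v^⊥, so its characteristic polynomial is lambda^2 (lambda - v·u) with v·u = tr K = -6. Hence the eigenvalues of I - K are 1 (multiplicity 2) and 1 - (-6) = 7, so det(I - K) = 7. (Direct check: I - K =
[[7, 9, 3],
 [-2, -2, -1],
 [6, 9, 4]]
has determinant 7.) The finite-dimensional Fredholm alternative says: either (I - K) is invertible, or ker(I - K) ≠ {0} and then range(I - K) = ker((I - K)^*)^⊥, with dim ker(I - K) = dim ker((I - K)^*). Since det(I - K) ≠ 0, 1 is not an eigenvalue of K and ker(I - K) = {0}, so we are in the first case: for every y there is a unique x = (I - K)^(-1) y. Explicitly, by the Sherman–Morrison formula, (I - u v^T)^(-1) = I + u v^T/(1 - v·u), i.e. (I - K)^(-1) = I + K/(7).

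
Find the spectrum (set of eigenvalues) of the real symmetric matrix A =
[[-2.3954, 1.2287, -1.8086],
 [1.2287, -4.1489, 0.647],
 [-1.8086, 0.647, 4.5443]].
sigma(A) ≈ {-5, -2, 5}

A is real symmetric, so its spectrum consists of real eigenvalues. Expanding the characteristic polynomial of the displayed matrix gives
  det(λ I - A) = p(λ) = λ^3 + (2)λ^2 + (-25)λ + (-50).
Solving p(λ) = 0 yields eigenvalues ≈ -5, -2, 5. (A is shown rounded to 4 decimals, so these recover the underlying integer eigenvalues to within that precision.)
Verification: the trace of A = -2 equals the sum of eigenvalues -2, and det(A) ≈ 50.0003 matches the eigenvalue product 50.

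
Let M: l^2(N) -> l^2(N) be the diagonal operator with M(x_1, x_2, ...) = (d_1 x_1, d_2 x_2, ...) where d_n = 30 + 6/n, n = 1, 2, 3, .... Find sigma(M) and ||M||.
sigma(M) = {30 + 6/n : n ≥ 1} ∪ {30}; ||M|| = 36

A bounded diagonal operator on l^2 with diagonal entries d_n has spectrum equal to the closure of {d_n : n ≥ 1}: every d_n is an eigenvalue (with eigenvector e_n), so {d_n} ⊂ sigma(M); the spectrum is closed, so its closure is too; and for lambda not in the closure, (M - lambda I) has bounded inverse (the diagonal entries 1/(d_n - lambda) are bounded). For our sequence d_n = 30 + 6/n, n = 1, 2, 3, ...:
  - {d_n} = {30 + 6/n : n ≥ 1}; the only limit point is 30
  - closure = {30 + 6/n : n ≥ 1} ∪ {30}
For the norm: a diagonal operator has ||M|| = sup_n |d_n|. Here d_n = 30 + 6/n is positive and decreasing, so sup_n |d_n| = d_1 = 30 + 6 = 36. So ||M|| = 36.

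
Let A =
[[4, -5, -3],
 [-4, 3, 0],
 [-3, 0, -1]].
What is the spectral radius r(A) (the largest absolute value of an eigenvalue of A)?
r(A) ≈ 8.5477

The eigenvalues of A are the roots of its characteristic polynomial. With M = A (coefficients from the trace, the sum of principal 2x2 minors, and det A):
  p(λ) = det(λ I - M) = λ^3 - 6λ^2 - 24λ + 19.
No integer candidate from the rational root theorem (±divisors of 19) is a root, so the roots are irrational. The cubic discriminant is Δ = 131949 > 0, so there are three distinct real roots. p(-4) = -45 and p(-3) = 10 have opposite signs, so a root lies in (-4, -3); Newton's method refines it to λ ≈ -3.2349. p(0) = 19 and p(1) = -10 have opposite signs, so a root lies in (0, 1); Newton's method refines it to λ ≈ 0.6871. p(8) = -45 and p(9) = 46 have opposite signs, so a root lies in (8, 9); Newton's method refines it to λ ≈ 8.5477. Check (Vieta): the three roots sum to 6, matching tr M = 6.
Thus the eigenvalues (to 4 decimals) are -3.2349 (modulus 3.2349); 0.6871 (modulus 0.6871); 8.5477 (modulus 8.5477). The spectral radius is the largest modulus: r(A) ≈ 8.5477. (Cross-check: r(A) ≤ ||A||_2 ≈ 8.6068; equality holds whenever A is normal, though it can also hold for some non-normal A.)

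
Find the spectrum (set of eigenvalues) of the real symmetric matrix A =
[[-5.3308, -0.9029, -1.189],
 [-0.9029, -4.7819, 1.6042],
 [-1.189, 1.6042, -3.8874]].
sigma(A) ≈ {-6, -2} (-6 with multiplicity 2)

A is real symmetric, so its spectrum consists of real eigenvalues. Expanding the characteristic polynomial of the displayed matrix gives
  det(λ I - A) = p(λ) = λ^3 + (14)λ^2 + (60.0011)λ + (72.0027).
Solving p(λ) = 0 yields eigenvalues ≈ -6, -6, -2. (A is shown rounded to 4 decimals, so these recover the underlying integer eigenvalues to within that precision.)
Verification: the trace of A = -14 equals the sum of eigenvalues -14, and det(A) ≈ -72.0027 matches the eigenvalue product -72.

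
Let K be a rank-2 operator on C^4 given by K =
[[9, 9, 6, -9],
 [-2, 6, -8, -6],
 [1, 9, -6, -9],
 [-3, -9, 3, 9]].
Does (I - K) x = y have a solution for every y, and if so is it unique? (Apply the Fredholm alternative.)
(I - K) is invertible (det(I - K) = 58 ≠ 0), so for every y in C^4 the equation (I - K) x = y has a unique solution.

K has rank 2 and factors as K = U V^T = u1 v1^T + u2 v2^T with u1 = (3, -2, -1, 0), v1 = (2, 0, 3, 0), u2 = (-3, -2, -3, 3), v2 = (-1, -3, 1, 3) (multiplying out reproduces the displayed K). The nonzero eigenvalues of U V^T coincide with those of the 2 x 2 matrix G = V^T U = [[v1·u1, v1·u2], [v2·u1, v2·u2]] = [[3, -15], [2, 15]], and by the Sylvester determinant identity det(I_4 - U V^T) = det(I_2 - V^T U) = det([[-2, 15], [-2, -14]]) = (-2)(-14) - (15)(-2) = 58. (Direct check: I - K =
[[-8, -9, -6, 9],
 [2, -5, 8, 6],
 [-1, -9, 7, 9],
 [3, 9, -3, -8]]
has determinant 58.) The finite-dimensional Fredholm alternative says: either (I - K) is invertible, or ker(I - K) ≠ {0} and then range(I - K) = ker((I - K)^*)^⊥, with dim ker(I - K) = dim ker((I - K)^*). Since det(I - K) ≠ 0, 1 is not an eigenvalue of K and ker(I - K) = {0}, so we are in the first case: for every y there is a unique x = (I - K)^(-1) y. (Explicitly, by the Woodbury identity, (I - U V^T)^(-1) = I + U (I_2 - G)^(-1) V^T.)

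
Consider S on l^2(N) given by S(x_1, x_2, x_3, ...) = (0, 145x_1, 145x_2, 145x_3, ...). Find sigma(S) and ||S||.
sigma(S) = closed disk {z in C : |z| ≤ 145}; ||S|| = 145

Note S = 145·U where U is the unit right shift (U x)_k = x_{k-1} (with x_0 := 0); so ||S|| = 145||U|| and sigma(S) = 145·sigma(U). ||S x||^2 = sum_{k≥1} |145x_k|^2 = 21025||x||^2, so ||S|| = 145 and sigma(S) ⊂ {|z| ≤ 145}. For any |lambda| < 145, the equation (S - lambda I) x = 0 forces x_1 = 0, then 145x_k = lambda x_{k+1} ⇒ x = 0, so S has no eigenvalues. But (S - lambda I) is not surjective for |lambda| < 145: solving (S - lambda I) x = e_1 would require x_n proportional to (lambda/145)^(-n), which is not in l^2. So every |lambda| < 145 lies in the residual spectrum. The boundary |lambda| = 145 is in the approximate point spectrum (the spectrum is closed). Hence sigma(S) is the closed disk of radius 145.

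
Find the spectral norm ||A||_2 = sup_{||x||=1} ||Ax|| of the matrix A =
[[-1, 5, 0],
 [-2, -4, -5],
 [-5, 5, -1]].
||A||_2 ≈ 8.807 (= sqrt(largest eigenvalue of A^T A))

||A||_2 = sigma_max(A) = sqrt(lambda_max(A^T A)). Form the symmetric matrix M = A^T A =
[[30, -22, 15],
 [-22, 66, 15],
 [15, 15, 26]].
Its characteristic polynomial (trace, sum of principal 2x2 minors, determinant of M give the coefficients) is
  p(λ) = det(λ I - M) = λ^3 - 122λ^2 + 3542λ - 7396.
No integer candidate from the rational root theorem (±divisors of 7396) is a root, so the roots are irrational. The cubic discriminant is Δ = 11313601632 > 0, so there are three distinct real roots. p(2) = -792 and p(3) = 2159 have opposite signs, so a root lies in (2, 3); Newton's method refines it to λ ≈ 2.2609. p(42) = 248 and p(43) = -1161 have opposite signs, so a root lies in (42, 43); Newton's method refines it to λ ≈ 42.1755. p(77) = -1467 and p(78) = 1184 have opposite signs, so a root lies in (77, 78); Newton's method refines it to λ ≈ 77.5636. Check (Vieta): the three roots sum to 122, matching tr M = 122.
So the eigenvalues of A^T A are ≈ 2.2609, 42.1755, 77.5636 (all ≥ 0, as they must be for A^T A). The largest is λ_max ≈ 77.5636, hence ||A||_2 = sqrt(λ_max) ≈ 8.807.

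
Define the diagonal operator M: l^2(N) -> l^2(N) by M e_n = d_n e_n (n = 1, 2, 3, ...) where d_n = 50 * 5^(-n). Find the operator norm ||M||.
||M|| = 10 (attained at n = 1)

For M diagonal, ||M|| = sup_n |d_n|. The sequence d_n = 50 * 5^(-n) is positive and strictly decreasing (ratio 5^(-1) < 1), so the supremum is d_1 = 50/5 = 10. Hence ||M|| = 10.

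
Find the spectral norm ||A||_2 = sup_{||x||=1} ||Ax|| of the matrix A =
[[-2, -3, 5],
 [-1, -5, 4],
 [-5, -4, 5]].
||A||_2 ≈ 11.6956 (= sqrt(largest eigenvalue of A^T A))

||A||_2 = sigma_max(A) = sqrt(lambda_max(A^T A)). Form the symmetric matrix M = A^T A =
[[30, 31, -39],
 [31, 50, -55],
 [-39, -55, 66]].
Its characteristic polynomial (trace, sum of principal 2x2 minors, determinant of M give the coefficients) is
  p(λ) = det(λ I - M) = λ^3 - 146λ^2 + 1273λ - 1764.
No integer candidate from the rational root theorem (±divisors of 1764) is a root, so the roots are irrational. The cubic discriminant is Δ = 10149578304 > 0, so there are three distinct real roots. p(1) = -636 and p(2) = 206 have opposite signs, so a root lies in (1, 2); Newton's method refines it to λ ≈ 1.7216. p(7) = 336 and p(8) = -412 have opposite signs, so a root lies in (7, 8); Newton's method refines it to λ ≈ 7.4905. p(136) = -13596 and p(137) = 3716 have opposite signs, so a root lies in (136, 137); Newton's method refines it to λ ≈ 136.7879. Check (Vieta): the three roots sum to 146, matching tr M = 146.
So the eigenvalues of A^T A are ≈ 1.7216, 7.4905, 136.7879 (all ≥ 0, as they must be for A^T A). The largest is λ_max ≈ 136.7879, hence ||A||_2 = sqrt(λ_max) ≈ 11.6956.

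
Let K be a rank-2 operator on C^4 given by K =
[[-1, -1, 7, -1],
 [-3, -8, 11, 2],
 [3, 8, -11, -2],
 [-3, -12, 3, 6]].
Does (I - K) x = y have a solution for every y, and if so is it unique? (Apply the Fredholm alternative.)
(I - K) is invertible (det(I - K) = -83 ≠ 0), so for every y in C^4 the equation (I - K) x = y has a unique solution.

K has rank 2 and factors as K = U V^T = u1 v1^T + u2 v2^T with u1 = (-1, -3, 3, -3), v1 = (1, 3, -3, -1), u2 = (-2, -1, 1, 3), v2 = (0, -1, -2, 1) (multiplying out reproduces the displayed K). The nonzero eigenvalues of U V^T coincide with those of the 2 x 2 matrix G = V^T U = [[v1·u1, v1·u2], [v2·u1, v2·u2]] = [[-16, -11], [-6, 2]], and by the Sylvester determinant identity det(I_4 - U V^T) = det(I_2 - V^T U) = det([[17, 11], [6, -1]]) = (17)(-1) - (11)(6) = -83. (Direct check: I - K =
[[2, 1, -7, 1],
 [3, 9, -11, -2],
 [-3, -8, 12, 2],
 [3, 12, -3, -5]]
has determinant -83.) The finite-dimensional Fredholm alternative says: either (I - K) is invertible, or ker(I - K) ≠ {0} and then range(I - K) = ker((I - K)^*)^⊥, with dim ker(I - K) = dim ker((I - K)^*). Since det(I - K) ≠ 0, 1 is not an eigenvalue of K and ker(I - K) = {0}, so we are in the first case: for every y there is a unique x = (I - K)^(-1) y. (Explicitly, by the Woodbury identity, (I - U V^T)^(-1) = I + U (I_2 - G)^(-1) V^T.)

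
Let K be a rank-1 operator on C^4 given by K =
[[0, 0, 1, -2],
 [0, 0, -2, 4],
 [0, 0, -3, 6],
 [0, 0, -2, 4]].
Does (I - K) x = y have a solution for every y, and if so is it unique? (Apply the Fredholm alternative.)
(I - K) is singular (det(I - K) = 0, i.e. 1 ∈ sigma(K)). (I - K) x = y is solvable iff y ⊥ ker((I - K)^*) = span{(0, 0, 1, -2)}, i.e. iff y_3 - 2y_4 = 0. When solvable, the solutions are x = y + c·(1, -2, -3, -2), c arbitrary (ker(I - K) = span{(1, -2, -3, -2)}, dimension 1).

K has rank 1, so it is an outer product K = u v^T: every row of K is a multiple of one row vector. Reading off the entries, u = (1, -2, -3, -2) and v = (0, 0, 1, -2) (row i of K equals u_i·v^T). A rank-one matrix u v^T satisfies K u = u (v·u) and kills the (3)-dimensional subspace v^⊥, so its characteristic polynomial is lambda^3 (lambda - v·u) with v·u = tr K = 1. Hence the eigenvalues of I - K are 1 (multiplicity 3) and 1 - (1) = 0, so det(I - K) = 0. (Direct check: I - K =
[[1, 0, -1, 2],
 [0, 1, 2, -4],
 [0, 0, 4, -6],
 [0, 0, 2, -3]]
has determinant 0.) So 1 is an eigenvalue of K and (I - K) is not invertible. The finite-dimensional Fredholm alternative says: either (I - K) is invertible, or ker(I - K) ≠ {0} and then range(I - K) = ker((I - K)^*)^⊥, with dim ker(I - K) = dim ker((I - K)^*). We are in the second case, so we need both kernels. Kernel of I - K: (I - K) u = u - u (v·u) = u - u = 0, so ker(I - K) = span{u} = span{(1, -2, -3, -2)} (it is exactly 1-dimensional because rank(I - K) = 3). Kernel of the adjoint: K is real, so (I - K)^* = I - K^T = I - v u^T, and (I - v u^T) v = v - v (u·v) = 0; hence ker((I - K)^*) = span{v} = span{(0, 0, 1, -2)}. Therefore (I - K) x = y is solvable iff <y, v> = 0, i.e. iff y_3 - 2y_4 = 0. When this holds, K y = u (v·y) = 0, so (I - K) y = y and x = y is a particular solution; the full solution set is the line x = y + c·u = y + c·(1, -2, -3, -2), c ∈ C.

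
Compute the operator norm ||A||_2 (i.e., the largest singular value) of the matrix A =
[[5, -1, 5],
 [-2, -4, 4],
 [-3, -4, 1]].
||A||_2 ≈ 7.9358 (= sqrt(largest eigenvalue of A^T A))

||A||_2 = sigma_max(A) = sqrt(lambda_max(A^T A)). Form the symmetric matrix M = A^T A =
[[38, 15, 14],
 [15, 33, -25],
 [14, -25, 42]].
Its characteristic polynomial (trace, sum of principal 2x2 minors, determinant of M give the coefficients) is
  p(λ) = det(λ I - M) = λ^3 - 113λ^2 + 3190λ - 2500.
No integer candidate from the rational root theorem (±divisors of 2500) is a root, so the roots are irrational. The cubic discriminant is Δ = 1715014900 > 0, so there are three distinct real roots. p(0) = -2500 and p(1) = 578 have opposite signs, so a root lies in (0, 1); Newton's method refines it to λ ≈ 0.8066. p(49) = 146 and p(50) = -500 have opposite signs, so a root lies in (49, 50); Newton's method refines it to λ ≈ 49.2168. p(62) = -764 and p(63) = 20 have opposite signs, so a root lies in (62, 63); Newton's method refines it to λ ≈ 62.9767. Check (Vieta): the three roots sum to 113, matching tr M = 113.
So the eigenvalues of A^T A are ≈ 0.8066, 49.2168, 62.9767 (all ≥ 0, as they must be for A^T A). The largest is λ_max ≈ 62.9767, hence ||A||_2 = sqrt(λ_max) ≈ 7.9358.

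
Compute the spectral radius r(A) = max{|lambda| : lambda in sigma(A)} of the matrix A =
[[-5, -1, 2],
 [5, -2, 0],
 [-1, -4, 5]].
r(A) ≈ 4.4744

The eigenvalues of A are the roots of its characteristic polynomial. With M = A (coefficients from the trace, the sum of principal 2x2 minors, and det A):
  p(λ) = det(λ I - M) = λ^3 + 2λ^2 - 18λ - 31.
No integer candidate from the rational root theorem (±divisors of 31) is a root, so the roots are irrational. The cubic discriminant is Δ = 19757 > 0, so there are three distinct real roots. p(-5) = -16 and p(-4) = 9 have opposite signs, so a root lies in (-5, -4); Newton's method refines it to λ ≈ -4.4744. p(-2) = 5 and p(-1) = -12 have opposite signs, so a root lies in (-2, -1); Newton's method refines it to λ ≈ -1.6712. p(4) = -7 and p(5) = 54 have opposite signs, so a root lies in (4, 5); Newton's method refines it to λ ≈ 4.1457. Check (Vieta): the three roots sum to -2, matching tr M = -2.
Thus the eigenvalues (to 4 decimals) are -4.4744 (modulus 4.4744); -1.6712 (modulus 1.6712); 4.1457 (modulus 4.1457). The spectral radius is the largest modulus: r(A) ≈ 4.4744. (Cross-check: r(A) ≤ ||A||_2 ≈ 7.8303; equality holds whenever A is normal, though it can also hold for some non-normal A.)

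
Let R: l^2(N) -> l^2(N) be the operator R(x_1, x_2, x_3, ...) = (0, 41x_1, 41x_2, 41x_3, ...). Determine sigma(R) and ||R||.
sigma(R) = closed disk {z in C : |z| ≤ 41}; ||R|| = 41

Note R = 41·U where U is the unit right shift (U x)_k = x_{k-1} (with x_0 := 0); so ||R|| = 41||U|| and sigma(R) = 41·sigma(U). ||R x||^2 = sum_{k≥1} |41x_k|^2 = 1681||x||^2, so ||R|| = 41 and sigma(R) ⊂ {|z| ≤ 41}. For any |lambda| < 41, the equation (R - lambda I) x = 0 forces x_1 = 0, then 41x_k = lambda x_{k+1} ⇒ x = 0, so R has no eigenvalues. But (R - lambda I) is not surjective for |lambda| < 41: solving (R - lambda I) x = e_1 would require x_n proportional to (lambda/41)^(-n), which is not in l^2. So every |lambda| < 41 lies in the residual spectrum. The boundary |lambda| = 41 is in the approximate point spectrum (the spectrum is closed). Hence sigma(R) is the closed disk of radius 41.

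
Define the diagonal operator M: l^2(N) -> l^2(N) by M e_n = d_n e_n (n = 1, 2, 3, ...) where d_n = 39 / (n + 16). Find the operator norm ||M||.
||M|| = 39/17 (attained at n = 1)

For M diagonal, ||M|| = sup_n |d_n| = sup_n 39/(n + 16). This is positive and strictly decreasing in n, so the supremum is attained at n = 1: d_1 = 39/(1 + 16) = 39/17. Hence ||M|| = 39/17.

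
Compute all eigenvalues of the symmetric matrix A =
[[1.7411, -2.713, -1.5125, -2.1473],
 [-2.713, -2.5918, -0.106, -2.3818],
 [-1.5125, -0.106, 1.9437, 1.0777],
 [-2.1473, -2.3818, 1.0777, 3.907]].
sigma(A) ≈ {-5, 1, 3, 6}

A is real symmetric, so its spectrum consists of real eigenvalues. Expanding the characteristic polynomial of the displayed matrix gives
  det(λ I - A) = p(λ) = λ^4 + (-5)λ^3 + (-23)λ^2 + (117.0013)λ + (-90.003).
Solving p(λ) = 0 yields eigenvalues ≈ -5, 1, 3, 6. (A is shown rounded to 4 decimals, so these recover the underlying integer eigenvalues to within that precision.)
Verification: the trace of A = 5 equals the sum of eigenvalues 5, and det(A) ≈ -90.0030 matches the eigenvalue product -90.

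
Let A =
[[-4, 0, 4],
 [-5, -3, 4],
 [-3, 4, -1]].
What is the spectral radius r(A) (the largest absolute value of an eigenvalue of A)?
r(A) ≈ 7.1538

The eigenvalues of A are the roots of its characteristic polynomial. With M = A (coefficients from the trace, the sum of principal 2x2 minors, and det A):
  p(λ) = det(λ I - M) = λ^3 + 8λ^2 + 15λ + 64.
No integer candidate from the rational root theorem (±divisors of 64) is a root, so the roots are irrational. The cubic discriminant is Δ = -102524 < 0, so there is one real root and a complex-conjugate pair. p(-8) = -56 and p(-7) = 8 have opposite signs, so a root lies in (-8, -7); Newton's method refines it to λ ≈ -7.1538. Dividing out (λ - (-7.1538)) leaves approximately λ^2 + 0.8462λ + 8.9463. For λ^2 + 0.8462λ + 8.9463 the discriminant is -35.0692. It is negative, so the remaining roots are the complex-conjugate pair λ ≈ -0.4231 ± 2.961i. Their product equals the constant term, so |λ|^2 ≈ 8.9463 and |λ| ≈ 2.991.
Thus the eigenvalues (to 4 decimals) are -7.1538 (modulus 7.1538); -0.4231 ± 2.961i (modulus 2.991). The spectral radius is the largest modulus: r(A) ≈ 7.1538. (Cross-check: r(A) ≤ ||A||_2 ≈ 8.8565; equality holds whenever A is normal, though it can also hold for some non-normal A.)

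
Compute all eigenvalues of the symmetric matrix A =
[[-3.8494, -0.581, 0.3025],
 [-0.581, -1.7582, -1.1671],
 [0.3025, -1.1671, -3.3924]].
sigma(A) ≈ {-4, -1} (-4 with multiplicity 2)

A is real symmetric, so its spectrum consists of real eigenvalues. Expanding the characteristic polynomial of the displayed matrix gives
  det(λ I - A) = p(λ) = λ^3 + (9)λ^2 + (24)λ + (16).
Solving p(λ) = 0 yields eigenvalues ≈ -4, -4, -1. (A is shown rounded to 4 decimals, so these recover the underlying integer eigenvalues to within that precision.)
Verification: the trace of A = -9 equals the sum of eigenvalues -9, and det(A) ≈ -16.0002 matches the eigenvalue product -16.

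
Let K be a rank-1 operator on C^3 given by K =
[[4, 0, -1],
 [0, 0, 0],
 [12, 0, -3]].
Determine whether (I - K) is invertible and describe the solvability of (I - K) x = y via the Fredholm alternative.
(I - K) is singular (det(I - K) = 0, i.e. 1 ∈ sigma(K)). (I - K) x = y is solvable iff y ⊥ ker((I - K)^*) = span{(4, 0, -1)}, i.e. iff 4y_1 - y_3 = 0. When solvable, the solutions are x = y + c·(1, 0, 3), c arbitrary (ker(I - K) = span{(1, 0, 3)}, dimension 1).

K has rank 1, so it is an outer product K = u v^T: every row of K is a multiple of one row vector. Reading off the entries, u = (1, 0, 3) and v = (4, 0, -1) (row i of K equals u_i·v^T). A rank-one matrix u v^T satisfies K u = u (v·u) and kills the (2)-dimensional subspace v^⊥, so its characteristic polynomial is lambda^2 (lambda - v·u) with v·u = tr K = 1. Hence the eigenvalues of I - K are 1 (multiplicity 2) and 1 - (1) = 0, so det(I - K) = 0. (Direct check: I - K =
[[-3, 0, 1],
 [0, 1, 0],
 [-12, 0, 4]]
has determinant 0.) So 1 is an eigenvalue of K and (I - K) is not invertible. The finite-dimensional Fredholm alternative says: either (I - K) is invertible, or ker(I - K) ≠ {0} and then range(I - K) = ker((I - K)^*)^⊥, with dim ker(I - K) = dim ker((I - K)^*). We are in the second case, so we need both kernels. Kernel of I - K: (I - K) u = u - u (v·u) = u - u = 0, so ker(I - K) = span{u} = span{(1, 0, 3)} (it is exactly 1-dimensional because rank(I - K) = 2). Kernel of the adjoint: K is real, so (I - K)^* = I - K^T = I - v u^T, and (I - v u^T) v = v - v (u·v) = 0; hence ker((I - K)^*) = span{v} = span{(4, 0, -1)}. Therefore (I - K) x = y is solvable iff <y, v> = 0, i.e. iff 4y_1 - y_3 = 0. When this holds, K y = u (v·y) = 0, so (I - K) y = y and x = y is a particular solution; the full solution set is the line x = y + c·u = y + c·(1, 0, 3), c ∈ C.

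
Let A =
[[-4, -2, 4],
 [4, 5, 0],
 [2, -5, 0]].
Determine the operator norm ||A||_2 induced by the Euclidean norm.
||A||_2 ≈ 8.3432 (= sqrt(largest eigenvalue of A^T A))

||A||_2 = sigma_max(A) = sqrt(lambda_max(A^T A)). Form the symmetric matrix M = A^T A =
[[36, 18, -16],
 [18, 54, -8],
 [-16, -8, 16]].
Its characteristic polynomial (trace, sum of principal 2x2 minors, determinant of M give the coefficients) is
  p(λ) = det(λ I - M) = λ^3 - 106λ^2 + 2740λ - 14400.
No integer candidate from the rational root theorem (±divisors of 14400) is a root, so the roots are irrational. The cubic discriminant is Δ = 3152904000 > 0, so there are three distinct real roots. p(7) = -71 and p(8) = 1248 have opposite signs, so a root lies in (7, 8); Newton's method refines it to λ ≈ 7.0508. p(29) = 303 and p(30) = -600 have opposite signs, so a root lies in (29, 30); Newton's method refines it to λ ≈ 29.3399. p(69) = -1497 and p(70) = 1000 have opposite signs, so a root lies in (69, 70); Newton's method refines it to λ ≈ 69.6093. Check (Vieta): the three roots sum to 106, matching tr M = 106.
So the eigenvalues of A^T A are ≈ 7.0508, 29.3399, 69.6093 (all ≥ 0, as they must be for A^T A). The largest is λ_max ≈ 69.6093, hence ||A||_2 = sqrt(λ_max) ≈ 8.3432.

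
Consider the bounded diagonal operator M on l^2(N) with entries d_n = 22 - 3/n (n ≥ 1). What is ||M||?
||M|| = 22

For a diagonal operator on l^2 with entries d_n, ||M|| = sup_n |d_n|. Here d_1 = 19, d_2 = 41/2, ..., and d_n = 22 - 3/n increases monotonically toward 22. All terms lie in [19, 22), so |d_n| = d_n and the supremum is the limit 22, which is not attained by any individual d_n. Hence ||M|| = 22.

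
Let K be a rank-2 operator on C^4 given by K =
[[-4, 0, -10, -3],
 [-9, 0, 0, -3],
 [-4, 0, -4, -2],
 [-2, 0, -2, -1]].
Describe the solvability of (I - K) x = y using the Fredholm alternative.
(I - K) is invertible (det(I - K) = -16 ≠ 0), so for every y in C^4 the equation (I - K) x = y has a unique solution.

K has rank 2 and factors as K = U V^T = u1 v1^T + u2 v2^T with u1 = (3, 3, 2, 1), v1 = (-2, 0, -2, -1), u2 = (-2, 3, 0, 0), v2 = (-1, 0, 2, 0) (multiplying out reproduces the displayed K). The nonzero eigenvalues of U V^T coincide with those of the 2 x 2 matrix G = V^T U = [[v1·u1, v1·u2], [v2·u1, v2·u2]] = [[-11, 4], [1, 2]], and by the Sylvester determinant identity det(I_4 - U V^T) = det(I_2 - V^T U) = det([[12, -4], [-1, -1]]) = (12)(-1) - (-4)(-1) = -16. (Direct check: I - K =
[[5, 0, 10, 3],
 [9, 1, 0, 3],
 [4, 0, 5, 2],
 [2, 0, 2, 2]]
has determinant -16.) The finite-dimensional Fredholm alternative says: either (I - K) is invertible, or ker(I - K) ≠ {0} and then range(I - K) = ker((I - K)^*)^⊥, with dim ker(I - K) = dim ker((I - K)^*). Since det(I - K) ≠ 0, 1 is not an eigenvalue of K and ker(I - K) = {0}, so we are in the first case: for every y there is a unique x = (I - K)^(-1) y. (Explicitly, by the Woodbury identity, (I - U V^T)^(-1) = I + U (I_2 - G)^(-1) V^T.)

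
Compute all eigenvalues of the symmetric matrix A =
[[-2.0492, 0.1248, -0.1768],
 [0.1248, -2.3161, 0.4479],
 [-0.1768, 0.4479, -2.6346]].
sigma(A) ≈ {-3, -2} (-2 with multiplicity 2)

A is real symmetric, so its spectrum consists of real eigenvalues. Expanding the characteristic polynomial of the displayed matrix gives
  det(λ I - A) = p(λ) = λ^3 + (7)λ^2 + (16)λ + (12).
Solving p(λ) = 0 yields eigenvalues ≈ -3, -2, -2. (A is shown rounded to 4 decimals, so these recover the underlying integer eigenvalues to within that precision.)
Verification: the trace of A = -7 equals the sum of eigenvalues -7, and det(A) ≈ -11.9994 matches the eigenvalue product -12.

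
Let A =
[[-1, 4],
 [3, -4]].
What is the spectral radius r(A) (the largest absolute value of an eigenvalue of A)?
r(A) = (5 + sqrt(57))/2 ≈ 6.2749

The eigenvalues of A are the roots of its characteristic polynomial. With M = A (coefficients from the trace and determinant):
  p(λ) = det(λ I - M) = λ^2 + 5λ - 8.
For λ^2 + 5λ - 8 the discriminant is 57. It is nonnegative but not a perfect square, so the roots are real and irrational: λ = (-5 ± sqrt(57))/2 ≈ 1.2749, -6.2749.
Thus the eigenvalues (to 4 decimals) are 1.2749 (modulus 1.2749); -6.2749 (modulus 6.2749). The spectral radius is the largest modulus: r(A) = (5 + sqrt(57))/2 ≈ 6.2749. (Cross-check: r(A) ≤ ||A||_2 ≈ 6.3574; equality holds whenever A is normal, though it can also hold for some non-normal A.)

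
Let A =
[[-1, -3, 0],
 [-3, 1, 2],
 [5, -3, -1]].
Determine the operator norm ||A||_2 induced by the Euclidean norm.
||A||_2 ≈ 6.885 (= sqrt(largest eigenvalue of A^T A))

||A||_2 = sigma_max(A) = sqrt(lambda_max(A^T A)). Form the symmetric matrix M = A^T A =
[[35, -15, -11],
 [-15, 19, 5],
 [-11, 5, 5]].
Its characteristic polynomial (trace, sum of principal 2x2 minors, determinant of M give the coefficients) is
  p(λ) = det(λ I - M) = λ^3 - 59λ^2 + 564λ - 676.
No integer candidate from the rational root theorem (±divisors of 676) is a root, so the roots are irrational. The cubic discriminant is Δ = 226886800 > 0, so there are three distinct real roots. p(1) = -170 and p(2) = 224 have opposite signs, so a root lies in (1, 2); Newton's method refines it to λ ≈ 1.3983. p(10) = 64 and p(11) = -280 have opposite signs, so a root lies in (10, 11); Newton's method refines it to λ ≈ 10.1989. p(47) = -676 and p(48) = 1052 have opposite signs, so a root lies in (47, 48); Newton's method refines it to λ ≈ 47.4028. Check (Vieta): the three roots sum to 59, matching tr M = 59.
So the eigenvalues of A^T A are ≈ 1.3983, 10.1989, 47.4028 (all ≥ 0, as they must be for A^T A). The largest is λ_max ≈ 47.4028, hence ||A||_2 = sqrt(λ_max) ≈ 6.885.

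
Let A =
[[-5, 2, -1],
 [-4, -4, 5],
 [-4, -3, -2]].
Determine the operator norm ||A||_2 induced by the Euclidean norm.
||A||_2 ≈ 8.3951 (= sqrt(largest eigenvalue of A^T A))

||A||_2 = sigma_max(A) = sqrt(lambda_max(A^T A)). Form the symmetric matrix M = A^T A =
[[57, 18, -7],
 [18, 29, -16],
 [-7, -16, 30]].
Its characteristic polynomial (trace, sum of principal 2x2 minors, determinant of M give the coefficients) is
  p(λ) = det(λ I - M) = λ^3 - 116λ^2 + 3604λ - 27889.
No integer candidate from the rational root theorem (±divisors of 27889) is a root, so the roots are irrational. The cubic discriminant is Δ = 2271885925 > 0, so there are three distinct real roots. p(11) = -950 and p(12) = 383 have opposite signs, so a root lies in (11, 12); Newton's method refines it to λ ≈ 11.6999. p(33) = 656 and p(34) = -145 have opposite signs, so a root lies in (33, 34); Newton's method refines it to λ ≈ 33.8218. p(70) = -1009 and p(71) = 1150 have opposite signs, so a root lies in (70, 71); Newton's method refines it to λ ≈ 70.4784. Check (Vieta): the three roots sum to 116, matching tr M = 116.
So the eigenvalues of A^T A are ≈ 11.6999, 33.8218, 70.4784 (all ≥ 0, as they must be for A^T A). The largest is λ_max ≈ 70.4784, hence ||A||_2 = sqrt(λ_max) ≈ 8.3951.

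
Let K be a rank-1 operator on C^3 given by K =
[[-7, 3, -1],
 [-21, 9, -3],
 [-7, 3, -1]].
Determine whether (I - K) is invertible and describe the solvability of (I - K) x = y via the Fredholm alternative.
(I - K) is singular (det(I - K) = 0, i.e. 1 ∈ sigma(K)). (I - K) x = y is solvable iff y ⊥ ker((I - K)^*) = span{(-7, 3, -1)}, i.e. iff -7y_1 + 3y_2 - y_3 = 0. When solvable, the solutions are x = y + c·(1, 3, 1), c arbitrary (ker(I - K) = span{(1, 3, 1)}, dimension 1).

K has rank 1, so it is an outer product K = u v^T: every row of K is a multiple of one row vector. Reading off the entries, u = (1, 3, 1) and v = (-7, 3, -1) (row i of K equals u_i·v^T). A rank-one matrix u v^T satisfies K u = u (v·u) and kills the (2)-dimensional subspace v^⊥, so its characteristic polynomial is lambda^2 (lambda - v·u) with v·u = tr K = 1. Hence the eigenvalues of I - K are 1 (multiplicity 2) and 1 - (1) = 0, so det(I - K) = 0. (Direct check: I - K =
[[8, -3, 1],
 [21, -8, 3],
 [7, -3, 2]]
has determinant 0.) So 1 is an eigenvalue of K and (I - K) is not invertible. The finite-dimensional Fredholm alternative says: either (I - K) is invertible, or ker(I - K) ≠ {0} and then range(I - K) = ker((I - K)^*)^⊥, with dim ker(I - K) = dim ker((I - K)^*). We are in the second case, so we need both kernels. Kernel of I - K: (I - K) u = u - u (v·u) = u - u = 0, so ker(I - K) = span{u} = span{(1, 3, 1)} (it is exactly 1-dimensional because rank(I - K) = 2). Kernel of the adjoint: K is real, so (I - K)^* = I - K^T = I - v u^T, and (I - v u^T) v = v - v (u·v) = 0; hence ker((I - K)^*) = span{v} = span{(-7, 3, -1)}. Therefore (I - K) x = y is solvable iff <y, v> = 0, i.e. iff -7y_1 + 3y_2 - y_3 = 0. When this holds, K y = u (v·y) = 0, so (I - K) y = y and x = y is a particular solution; the full solution set is the line x = y + c·u = y + c·(1, 3, 1), c ∈ C.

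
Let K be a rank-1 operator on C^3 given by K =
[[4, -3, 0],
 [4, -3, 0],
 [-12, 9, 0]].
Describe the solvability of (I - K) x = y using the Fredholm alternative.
(I - K) is singular (det(I - K) = 0, i.e. 1 ∈ sigma(K)). (I - K) x = y is solvable iff y ⊥ ker((I - K)^*) = span{(4, -3, 0)}, i.e. iff 4y_1 - 3y_2 = 0. When solvable, the solutions are x = y + c·(1, 1, -3), c arbitrary (ker(I - K) = span{(1, 1, -3)}, dimension 1).

K has rank 1, so it is an outer product K = u v^T: every row of K is a multiple of one row vector. Reading off the entries, u = (1, 1, -3) and v = (4, -3, 0) (row i of K equals u_i·v^T). A rank-one matrix u v^T satisfies K u = u (v·u) and kills the (2)-dimensional subspace v^⊥, so its characteristic polynomial is lambda^2 (lambda - v·u) with v·u = tr K = 1. Hence the eigenvalues of I - K are 1 (multiplicity 2) and 1 - (1) = 0, so det(I - K) = 0. (Direct check: I - K =
[[-3, 3, 0],
 [-4, 4, 0],
 [12, -9, 1]]
has determinant 0.) So 1 is an eigenvalue of K and (I - K) is not invertible. The finite-dimensional Fredholm alternative says: either (I - K) is invertible, or ker(I - K) ≠ {0} and then range(I - K) = ker((I - K)^*)^⊥, with dim ker(I - K) = dim ker((I - K)^*). We are in the second case, so we need both kernels. Kernel of I - K: (I - K) u = u - u (v·u) = u - u = 0, so ker(I - K) = span{u} = span{(1, 1, -3)} (it is exactly 1-dimensional because rank(I - K) = 2). Kernel of the adjoint: K is real, so (I - K)^* = I - K^T = I - v u^T, and (I - v u^T) v = v - v (u·v) = 0; hence ker((I - K)^*) = span{v} = span{(4, -3, 0)}. Therefore (I - K) x = y is solvable iff <y, v> = 0, i.e. iff 4y_1 - 3y_2 = 0. When this holds, K y = u (v·y) = 0, so (I - K) y = y and x = y is a particular solution; the full solution set is the line x = y + c·u = y + c·(1, 1, -3), c ∈ C.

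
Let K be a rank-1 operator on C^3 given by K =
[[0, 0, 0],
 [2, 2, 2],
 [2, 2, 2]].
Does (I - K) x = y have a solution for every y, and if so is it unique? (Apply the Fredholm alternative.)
(I - K) is invertible (det(I - K) = -3 ≠ 0), so for every y in C^3 the equation (I - K) x = y has a unique solution.

K has rank 1, so it is an outer product K = u v^T: every row of K is a multiple of one row vector. Reading off the entries, u = (0, 1, 1) and v = (2, 2, 2) (row i of K equals u_i·v^T). A rank-one matrix u v^T satisfies K u = u (v·u) and kills the (2)-dimensional subspace v^⊥, so its characteristic polynomial is lambda^2 (lambda - v·u) with v·u = tr K = 4. Hence the eigenvalues of I - K are 1 (multiplicity 2) and 1 - (4) = -3, so det(I - K) = -3. (Direct check: I - K =
[[1, 0, 0],
 [-2, -1, -2],
 [-2, -2, -1]]
has determinant -3.) The finite-dimensional Fredholm alternative says: either (I - K) is invertible, or ker(I - K) ≠ {0} and then range(I - K) = ker((I - K)^*)^⊥, with dim ker(I - K) = dim ker((I - K)^*). Since det(I - K) ≠ 0, 1 is not an eigenvalue of K and ker(I - K) = {0}, so we are in the first case: for every y there is a unique x = (I - K)^(-1) y. Explicitly, by the Sherman–Morrison formula, (I - u v^T)^(-1) = I + u v^T/(1 - v·u), i.e. (I - K)^(-1) = I + K/(-3).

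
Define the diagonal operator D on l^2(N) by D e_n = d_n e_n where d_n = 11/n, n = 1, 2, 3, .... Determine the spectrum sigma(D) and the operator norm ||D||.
sigma(D) = {11/n : n ≥ 1} ∪ {0}; ||D|| = 11

A bounded diagonal operator on l^2 with diagonal entries d_n has spectrum equal to the closure of {d_n : n ≥ 1}: every d_n is an eigenvalue (with eigenvector e_n), so {d_n} ⊂ sigma(D); the spectrum is closed, so its closure is too; and for lambda not in the closure, (D - lambda I) has bounded inverse (the diagonal entries 1/(d_n - lambda) are bounded). For our sequence d_n = 11/n, n = 1, 2, 3, ...:
  - {d_n} = {11/n : n ≥ 1}; the only limit point is 0
  - closure = {11/n : n ≥ 1} ∪ {0}
For the norm: a diagonal operator has ||D|| = sup_n |d_n|. Here d_n = 11/n is positive and decreasing, so sup_n |d_n| = d_1 = 11. So ||D|| = 11.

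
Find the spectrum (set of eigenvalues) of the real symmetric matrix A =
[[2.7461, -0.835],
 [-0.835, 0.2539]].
sigma(A) ≈ {0, 3}

A is real symmetric, so its spectrum consists of real eigenvalues. Expanding the characteristic polynomial of the displayed matrix gives
  det(λ I - A) = p(λ) = λ^2 + (-3)λ + (0).
Solving p(λ) = 0 yields eigenvalues ≈ 0, 3. (A is shown rounded to 4 decimals, so these recover the underlying integer eigenvalues to within that precision.)
Verification: the trace of A = 3 equals the sum of eigenvalues 3, and det(A) ≈ 0.0000 matches the eigenvalue product 0.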